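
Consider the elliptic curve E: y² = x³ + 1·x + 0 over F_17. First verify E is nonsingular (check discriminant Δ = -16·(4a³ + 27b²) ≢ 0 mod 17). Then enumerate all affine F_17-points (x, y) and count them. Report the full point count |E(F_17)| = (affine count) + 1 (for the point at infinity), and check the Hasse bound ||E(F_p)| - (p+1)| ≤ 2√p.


Affine points = {(0, 0), (1, 6), (1, 11), (3, 8), (3, 9), (4, 0), (6, 1), (6, 16), (11, 4), (11, 13), (13, 0), (14, 2), (14, 15), (16, 7), (16, 10)}; affine count = 15; |E(F_17)| = 16.

Discriminant check: Δ ∝ 4a³ + 27b² = 4·1³ + 27·0² = 4·1 + 27·0 ≡ 4 (mod 17). Nonzero ⇒ E is nonsingular.
For each x ∈ F_17, compute rhs = x³ + 1·x + 0 mod 17, then count y ∈ F_17 with y² ≡ rhs.
  x = 0: rhs = 0, matching y values: 0 (1 points).
  x = 1: rhs = 2, matching y values: 6, 11 (2 points).
  x = 2: rhs = 10, matching y values: none (0 points).
  x = 3: rhs = 13, matching y values: 8, 9 (2 points).
  x = 4: rhs = 0, matching y values: 0 (1 points).
  x = 5: rhs = 11, matching y values: none (0 points).
  x = 6: rhs = 1, matching y values: 1, 16 (2 points).
  x = 7: rhs = 10, matching y values: none (0 points).
  x = 8: rhs = 10, matching y values: none (0 points).
  x = 9: rhs = 7, matching y values: none (0 points).
  x = 10: rhs = 7, matching y values: none (0 points).
  x = 11: rhs = 16, matching y values: 4, 13 (2 points).
  x = 12: rhs = 6, matching y values: none (0 points).
  x = 13: rhs = 0, matching y values: 0 (1 points).
  x = 14: rhs = 4, matching y values: 2, 15 (2 points).
  x = 15: rhs = 7, matching y values: none (0 points).
  x = 16: rhs = 15, matching y values: 7, 10 (2 points).
Total affine count: 15.
Full point count |E(F_17)| = 15 + 1 = 16.
Hasse bound: |16 − (17+1)| = |-2| = 2 ≤ 2√17 ≈ 8.2462 ✓.


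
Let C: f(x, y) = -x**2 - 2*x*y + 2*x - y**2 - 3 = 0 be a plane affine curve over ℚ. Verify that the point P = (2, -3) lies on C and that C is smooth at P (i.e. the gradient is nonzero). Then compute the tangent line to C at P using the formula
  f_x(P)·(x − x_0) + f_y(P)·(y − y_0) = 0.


Tangent line at P: 4*x + 2*y - 2 = 0.

Step 1: f(2, -3) = 0, so P lies on C.
Step 2: partial derivatives
  f_x(x, y) = -2*x - 2*y + 2, f_y(x, y) = -2*x - 2*y.
  f_x(P) = 4, f_y(P) = 2 (gradient nonzero, so P is smooth).
Step 3: tangent line at P: 4·(x − 2) + 2·(y − -3) = 0.
Expanding: 4*x + 2*y - 2 = 0.


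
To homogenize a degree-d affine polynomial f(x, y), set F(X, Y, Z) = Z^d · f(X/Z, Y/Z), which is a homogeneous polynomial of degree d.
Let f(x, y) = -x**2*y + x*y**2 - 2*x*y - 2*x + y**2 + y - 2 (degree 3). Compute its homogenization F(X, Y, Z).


F(X, Y, Z) = -X**2*Y + X*Y**2 - 2*X*Y*Z - 2*X*Z**2 + Y**2*Z + Y*Z**2 - 2*Z**3

deg(f) = 3.
Substitute x = X/Z, y = Y/Z into f, then multiply by Z^3.
  monomial -1·x^2·y^1 ↦ -1·X^2·Y^1·Z^0.
  monomial 1·x^1·y^2 ↦ 1·X^1·Y^2·Z^0.
  monomial -2·x^1·y^1 ↦ -2·X^1·Y^1·Z^1.
  monomial -2·x^1·y^0 ↦ -2·X^1·Y^0·Z^2.
  monomial 1·x^0·y^2 ↦ 1·X^0·Y^2·Z^1.
  monomial 1·x^0·y^1 ↦ 1·X^0·Y^1·Z^2.
  monomial -2·x^0·y^0 ↦ -2·X^0·Y^0·Z^3.
Collecting: F(X, Y, Z) = -X**2*Y + X*Y**2 - 2*X*Y*Z - 2*X*Z**2 + Y**2*Z + Y*Z**2 - 2*Z**3.


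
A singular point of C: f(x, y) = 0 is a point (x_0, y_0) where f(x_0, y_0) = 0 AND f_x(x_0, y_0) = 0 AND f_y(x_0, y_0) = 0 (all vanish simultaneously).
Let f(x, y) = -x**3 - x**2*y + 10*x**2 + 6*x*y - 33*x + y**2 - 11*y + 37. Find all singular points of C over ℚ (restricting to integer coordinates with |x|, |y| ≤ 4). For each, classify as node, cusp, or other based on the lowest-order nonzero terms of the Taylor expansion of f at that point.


Singular points: {(3, 1)}; classification: cusp.

Compute partial derivatives:
  f_x = -3*x**2 - 2*x*y + 20*x + 6*y - 33.
  f_y = -x**2 + 6*x + 2*y - 11.
Scan x_0 ∈ {−4, ..., 4}. For each x_0, f_y(x_0, y) is a polynomial in y; find its integer roots y ∈ {−4, ..., 4}, then test f_x and f at those candidates.
  x = -4: f_y(-4, y) = 2*y - 51; no integer root y with |y| ≤ 4.
  x = -3: f_y(-3, y) = 2*y - 38; no integer root y with |y| ≤ 4.
  x = -2: f_y(-2, y) = 2*y - 27; no integer root y with |y| ≤ 4.
  x = -1: f_y(-1, y) = 2*y - 18; no integer root y with |y| ≤ 4.
  x = 0: f_y(0, y) = 2*y - 11; no integer root y with |y| ≤ 4.
  x = 1: f_y(1, y) = 2*y - 6; vanishes at y ∈ {3}. (1, 3): f_x = -4 ≠ 0.
  x = 2: f_y(2, y) = 2*y - 3; no integer root y with |y| ≤ 4.
  x = 3: f_y(3, y) = 2*y - 2; vanishes at y ∈ {1}. (3, 1): f_x = 0, f = 0 — SINGULAR.
  x = 4: f_y(4, y) = 2*y - 3; no integer root y with |y| ≤ 4.
Only singular point on the grid: (3, 1).
Classify: substitute x = 3 + u, y = 1 + v and expand: f = -u**3 - u**2*v + v**2.
No constant or linear terms (consistent with a singular point). Quadratic part: v**2. Cubic part: -u**3 - u**2*v.
The quadratic part v**2 is a perfect square, so there is a single (double) tangent line v = 0, i.e. y = 1. Restricting the cubic part to that line (v = 0) leaves -u**3 ≠ 0, so f is not divisible by v and the branch is v² ≈ u**3 to lowest order — this is a cusp.
Classification: cusp.


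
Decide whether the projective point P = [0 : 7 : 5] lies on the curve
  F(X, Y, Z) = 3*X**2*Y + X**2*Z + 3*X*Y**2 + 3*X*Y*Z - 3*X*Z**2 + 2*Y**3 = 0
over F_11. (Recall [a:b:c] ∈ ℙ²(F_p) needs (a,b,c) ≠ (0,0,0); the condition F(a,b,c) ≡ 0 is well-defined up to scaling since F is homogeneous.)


F(0,7,5) ≡ 4 (mod 11); P is NOT on the curve.

Evaluate F(0, 7, 5) term-by-term (mod 11).
  3*X**2*Y ↦ 3·0·7·1 = 0
  X**2*Z ↦ 1·0·1·5 = 0
  3*X*Y**2 ↦ 3·0·49·1 = 0
  3*X*Y*Z ↦ 3·0·7·5 = 0
  -3*X*Z**2 ↦ -3·0·1·25 = 0
  2*Y**3 ↦ 2·1·343·1 = 686
Sum: F(0, 7, 5) = (0) + (0) + (0) + (0) + (0) + (686) = 686.
Reducing mod 11: 686 ≡ 4 (mod 11).
Since F(a, b, c) ≡ 4 ≠ 0 (mod 11), P does NOT lie on the curve.


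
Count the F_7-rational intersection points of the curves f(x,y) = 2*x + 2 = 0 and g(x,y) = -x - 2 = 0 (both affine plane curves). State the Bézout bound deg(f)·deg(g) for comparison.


Common zeros: ∅; count = 0; Bézout bound = 1.

deg(f) = 1, deg(g) = 1, so Bézout bound = 1.
Scan x ∈ F_7. For each x, list the y ∈ F_7 with f(x, y) ≡ 0 and those with g(x, y) ≡ 0 (mod 7); the common zeros in that column are the intersection.
  x = 0: f ≡ 0 at y ∈ ∅; g ≡ 0 at y ∈ ∅; common: ∅.
  x = 1: f ≡ 0 at y ∈ ∅; g ≡ 0 at y ∈ ∅; common: ∅.
  x = 2: f ≡ 0 at y ∈ ∅; g ≡ 0 at y ∈ ∅; common: ∅.
  x = 3: f ≡ 0 at y ∈ ∅; g ≡ 0 at y ∈ ∅; common: ∅.
  x = 4: f ≡ 0 at y ∈ ∅; g ≡ 0 at y ∈ ∅; common: ∅.
  x = 5: f ≡ 0 at y ∈ ∅; g ≡ 0 at y ∈ {0, 1, 2, 3, 4, 5, 6}; common: ∅.
  x = 6: f ≡ 0 at y ∈ {0, 1, 2, 3, 4, 5, 6}; g ≡ 0 at y ∈ ∅; common: ∅.
Collecting: common zeros = ∅, so the count is 0.
Comparison with the Bézout bound: 0 ≤ 1 = deg(f)·deg(g), as expected for curves with no common component (the affine F_7-count falls short of the bound because intersections may lie at infinity, over extension fields, or carry multiplicity).


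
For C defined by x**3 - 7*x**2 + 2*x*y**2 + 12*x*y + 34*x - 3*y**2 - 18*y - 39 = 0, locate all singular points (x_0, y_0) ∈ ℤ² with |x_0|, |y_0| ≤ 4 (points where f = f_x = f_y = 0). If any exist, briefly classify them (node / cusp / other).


Singular points: {(2, -3)}; classification: node.

Compute partial derivatives:
  f_x = 3*x**2 - 14*x + 2*y**2 + 12*y + 34.
  f_y = 4*x*y + 12*x - 6*y - 18.
Scan x_0 ∈ {−4, ..., 4}. For each x_0, f_y(x_0, y) is a polynomial in y; find its integer roots y ∈ {−4, ..., 4}, then test f_x and f at those candidates.
  x = -4: f_y(-4, y) = -22*y - 66; vanishes at y ∈ {-3}. (-4, -3): f_x = 120 ≠ 0.
  x = -3: f_y(-3, y) = -18*y - 54; vanishes at y ∈ {-3}. (-3, -3): f_x = 85 ≠ 0.
  x = -2: f_y(-2, y) = -14*y - 42; vanishes at y ∈ {-3}. (-2, -3): f_x = 56 ≠ 0.
  x = -1: f_y(-1, y) = -10*y - 30; vanishes at y ∈ {-3}. (-1, -3): f_x = 33 ≠ 0.
  x = 0: f_y(0, y) = -6*y - 18; vanishes at y ∈ {-3}. (0, -3): f_x = 16 ≠ 0.
  x = 1: f_y(1, y) = -2*y - 6; vanishes at y ∈ {-3}. (1, -3): f_x = 5 ≠ 0.
  x = 2: f_y(2, y) = 2*y + 6; vanishes at y ∈ {-3}. (2, -3): f_x = 0, f = 0 — SINGULAR.
  x = 3: f_y(3, y) = 6*y + 18; vanishes at y ∈ {-3}. (3, -3): f_x = 1 ≠ 0.
  x = 4: f_y(4, y) = 10*y + 30; vanishes at y ∈ {-3}. (4, -3): f_x = 8 ≠ 0.
Only singular point on the grid: (2, -3).
Classify: substitute x = 2 + u, y = -3 + v and expand: f = u**3 - u**2 + 2*u*v**2 + v**2.
No constant or linear terms (consistent with a singular point). Quadratic part: -u**2 + v**2. Cubic part: u**3 + 2*u*v**2.
The quadratic part v**2 - u**2 = (v − u)(v + u) splits into two distinct linear factors, so there are two distinct tangent lines y − -3 = ±(x − 2) — this is a node (ordinary double point).
Classification: node.


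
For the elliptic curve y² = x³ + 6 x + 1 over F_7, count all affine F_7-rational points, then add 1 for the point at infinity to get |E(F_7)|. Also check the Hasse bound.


Affine points = {(0, 1), (0, 6), (1, 1), (1, 6), (2, 0), (3, 2), (3, 5), (5, 3), (5, 4), (6, 1), (6, 6)}; affine count = 11; |E(F_7)| = 12.

Discriminant check: Δ ∝ 4a³ + 27b² = 4·6³ + 27·1² = 4·216 + 27·1 ≡ 2 (mod 7). Nonzero ⇒ E is nonsingular.
For each x ∈ F_7, compute rhs = x³ + 6·x + 1 mod 7, then count y ∈ F_7 with y² ≡ rhs.
  x = 0: rhs = 1, matching y values: 1, 6 (2 points).
  x = 1: rhs = 1, matching y values: 1, 6 (2 points).
  x = 2: rhs = 0, matching y values: 0 (1 points).
  x = 3: rhs = 4, matching y values: 2, 5 (2 points).
  x = 4: rhs = 5, matching y values: none (0 points).
  x = 5: rhs = 2, matching y values: 3, 4 (2 points).
  x = 6: rhs = 1, matching y values: 1, 6 (2 points).
Total affine count: 11.
Full point count |E(F_7)| = 11 + 1 = 12.
Hasse bound: |12 − (7+1)| = |4| = 4 ≤ 2√7 ≈ 5.2915 ✓.


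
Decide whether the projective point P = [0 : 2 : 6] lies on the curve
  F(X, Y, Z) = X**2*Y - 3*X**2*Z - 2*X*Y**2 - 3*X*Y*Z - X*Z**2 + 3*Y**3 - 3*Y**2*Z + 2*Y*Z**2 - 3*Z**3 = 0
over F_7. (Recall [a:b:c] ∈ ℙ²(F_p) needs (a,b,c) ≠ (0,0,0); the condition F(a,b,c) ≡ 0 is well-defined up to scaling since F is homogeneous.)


F(0,2,6) ≡ 1 (mod 7); P is NOT on the curve.

Evaluate F(0, 2, 6) term-by-term (mod 7).
  X**2*Y ↦ 1·0·2·1 = 0
  -3*X**2*Z ↦ -3·0·1·6 = 0
  -2*X*Y**2 ↦ -2·0·4·1 = 0
  -3*X*Y*Z ↦ -3·0·2·6 = 0
  -X*Z**2 ↦ -1·0·1·36 = 0
  3*Y**3 ↦ 3·1·8·1 = 24
  -3*Y**2*Z ↦ -3·1·4·6 = -72
  2*Y*Z**2 ↦ 2·1·2·36 = 144
  -3*Z**3 ↦ -3·1·1·216 = -648
Sum: F(0, 2, 6) = (0) + (0) + (0) + (0) + (0) + (24) + (-72) + (144) + (-648) = -552.
Reducing mod 7: -552 ≡ 1 (mod 7).
Since F(a, b, c) ≡ 1 ≠ 0 (mod 7), P does NOT lie on the curve.


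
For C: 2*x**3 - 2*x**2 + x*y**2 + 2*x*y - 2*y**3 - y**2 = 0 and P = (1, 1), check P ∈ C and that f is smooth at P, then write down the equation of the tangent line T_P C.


Tangent line at P: 5*x - 4*y - 1 = 0.

Step 1: f(1, 1) = 0, so P lies on C.
Step 2: partial derivatives
  f_x(x, y) = 6*x**2 - 4*x + y**2 + 2*y, f_y(x, y) = 2*x*y + 2*x - 6*y**2 - 2*y.
  f_x(P) = 5, f_y(P) = -4 (gradient nonzero, so P is smooth).
Step 3: tangent line at P: 5·(x − 1) + -4·(y − 1) = 0.
Expanding: 5*x - 4*y - 1 = 0.


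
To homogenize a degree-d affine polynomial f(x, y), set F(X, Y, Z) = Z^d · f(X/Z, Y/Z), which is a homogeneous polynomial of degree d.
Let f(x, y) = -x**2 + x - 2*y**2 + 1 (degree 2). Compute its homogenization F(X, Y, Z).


F(X, Y, Z) = -X**2 + X*Z - 2*Y**2 + Z**2

deg(f) = 2.
Substitute x = X/Z, y = Y/Z into f, then multiply by Z^2.
  monomial -1·x^2·y^0 ↦ -1·X^2·Y^0·Z^0.
  monomial 1·x^1·y^0 ↦ 1·X^1·Y^0·Z^1.
  monomial -2·x^0·y^2 ↦ -2·X^0·Y^2·Z^0.
  monomial 1·x^0·y^0 ↦ 1·X^0·Y^0·Z^2.
Collecting: F(X, Y, Z) = -X**2 + X*Z - 2*Y**2 + Z**2.


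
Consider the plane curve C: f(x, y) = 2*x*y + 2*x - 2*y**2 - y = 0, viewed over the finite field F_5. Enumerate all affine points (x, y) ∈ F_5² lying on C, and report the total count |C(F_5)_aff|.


Affine F_5-points: {(0, 0), (0, 2), (2, 1), (2, 3)}; count = 4.

For each of the 25 pairs (x, y) ∈ F_5², evaluate f(x, y) mod 5. Record the zeros.
  x = 0: [0↦0, 1↦2, 2↦0, 3↦4, 4↦4]  zeros at y ∈ {0, 2}
  x = 1: [0↦2, 1↦1, 2↦1, 3↦2, 4↦4]  zeros at y ∈ ∅
  x = 2: [0↦4, 1↦0, 2↦2, 3↦0, 4↦4]  zeros at y ∈ {1, 3}
  x = 3: [0↦1, 1↦4, 2↦3, 3↦3, 4↦4]  zeros at y ∈ ∅
  x = 4: [0↦3, 1↦3, 2↦4, 3↦1, 4↦4]  zeros at y ∈ ∅
Collecting zeros: affine points = {(0, 0), (0, 2), (2, 1), (2, 3)}.
Total count |C(F_5)_aff| = 4.


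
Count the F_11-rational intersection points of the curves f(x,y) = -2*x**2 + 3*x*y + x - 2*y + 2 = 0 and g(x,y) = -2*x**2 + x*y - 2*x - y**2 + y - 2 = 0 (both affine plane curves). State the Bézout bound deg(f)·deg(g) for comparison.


Common zeros: ∅; count = 0; Bézout bound = 4.

deg(f) = 2, deg(g) = 2, so Bézout bound = 4.
Scan x ∈ F_11. For each x, list the y ∈ F_11 with f(x, y) ≡ 0 and those with g(x, y) ≡ 0 (mod 11); the common zeros in that column are the intersection.
  x = 0: f ≡ 0 at y ∈ {1}; g ≡ 0 at y ∈ {5, 7}; common: ∅.
  x = 1: f ≡ 0 at y ∈ {10}; g ≡ 0 at y ∈ ∅; common: ∅.
  x = 2: f ≡ 0 at y ∈ {1}; g ≡ 0 at y ∈ ∅; common: ∅.
  x = 3: f ≡ 0 at y ∈ {5}; g ≡ 0 at y ∈ {2}; common: ∅.
  x = 4: f ≡ 0 at y ∈ {7}; g ≡ 0 at y ∈ {8}; common: ∅.
  x = 5: f ≡ 0 at y ∈ {5}; g ≡ 0 at y ∈ ∅; common: ∅.
  x = 6: f ≡ 0 at y ∈ {4}; g ≡ 0 at y ∈ ∅; common: ∅.
  x = 7: f ≡ 0 at y ∈ {7}; g ≡ 0 at y ∈ {3, 5}; common: ∅.
  x = 8: f ≡ 0 at y ∈ ∅; g ≡ 0 at y ∈ {2, 7}; common: ∅.
  x = 9: f ≡ 0 at y ∈ {10}; g ≡ 0 at y ∈ ∅; common: ∅.
  x = 10: f ≡ 0 at y ∈ {2}; g ≡ 0 at y ∈ {3, 8}; common: ∅.
Collecting: common zeros = ∅, so the count is 0.
Comparison with the Bézout bound: 0 ≤ 4 = deg(f)·deg(g), as expected for curves with no common component (the affine F_11-count falls short of the bound because intersections may lie at infinity, over extension fields, or carry multiplicity).


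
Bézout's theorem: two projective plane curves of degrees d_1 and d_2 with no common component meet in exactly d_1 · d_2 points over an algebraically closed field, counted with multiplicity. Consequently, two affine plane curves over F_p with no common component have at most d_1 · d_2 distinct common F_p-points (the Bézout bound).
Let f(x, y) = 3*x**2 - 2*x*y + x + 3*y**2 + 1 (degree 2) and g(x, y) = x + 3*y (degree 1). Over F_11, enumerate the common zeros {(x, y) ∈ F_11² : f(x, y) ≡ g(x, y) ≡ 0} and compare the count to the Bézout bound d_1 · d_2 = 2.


Common zeros: ∅; count = 0; Bézout bound = 2.

deg(f) = 2, deg(g) = 1, so Bézout bound = 2.
Scan x ∈ F_11. For each x, list the y ∈ F_11 with f(x, y) ≡ 0 and those with g(x, y) ≡ 0 (mod 11); the common zeros in that column are the intersection.
  x = 0: f ≡ 0 at y ∈ ∅; g ≡ 0 at y ∈ {0}; common: ∅.
  x = 1: f ≡ 0 at y ∈ ∅; g ≡ 0 at y ∈ {7}; common: ∅.
  x = 2: f ≡ 0 at y ∈ {6, 10}; g ≡ 0 at y ∈ {3}; common: ∅.
  x = 3: f ≡ 0 at y ∈ {4, 9}; g ≡ 0 at y ∈ {10}; common: ∅.
  x = 4: f ≡ 0 at y ∈ {5}; g ≡ 0 at y ∈ {6}; common: ∅.
  x = 5: f ≡ 0 at y ∈ ∅; g ≡ 0 at y ∈ {2}; common: ∅.
  x = 6: f ≡ 0 at y ∈ ∅; g ≡ 0 at y ∈ {9}; common: ∅.
  x = 7: f ≡ 0 at y ∈ ∅; g ≡ 0 at y ∈ {5}; common: ∅.
  x = 8: f ≡ 0 at y ∈ {10}; g ≡ 0 at y ∈ {1}; common: ∅.
  x = 9: f ≡ 0 at y ∈ {0, 6}; g ≡ 0 at y ∈ {8}; common: ∅.
  x = 10: f ≡ 0 at y ∈ {5, 9}; g ≡ 0 at y ∈ {4}; common: ∅.
Collecting: common zeros = ∅, so the count is 0.
Comparison with the Bézout bound: 0 ≤ 2 = deg(f)·deg(g), as expected for curves with no common component (the affine F_11-count falls short of the bound because intersections may lie at infinity, over extension fields, or carry multiplicity).


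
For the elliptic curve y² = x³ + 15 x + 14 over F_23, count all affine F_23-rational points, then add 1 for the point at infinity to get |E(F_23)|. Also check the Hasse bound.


Affine points = {(2, 11), (2, 12), (4, 0), (7, 5), (7, 18), (8, 5), (8, 18), (9, 2), (9, 21), (12, 6), (12, 17), (14, 1), (14, 22), (15, 7), (15, 16), (16, 7), (16, 16)}; affine count = 17; |E(F_23)| = 18.

Discriminant check: Δ ∝ 4a³ + 27b² = 4·15³ + 27·14² = 4·3375 + 27·196 ≡ 1 (mod 23). Nonzero ⇒ E is nonsingular.
For each x ∈ F_23, compute rhs = x³ + 15·x + 14 mod 23, then count y ∈ F_23 with y² ≡ rhs.
  x = 0: rhs = 14, matching y values: none (0 points).
  x = 1: rhs = 7, matching y values: none (0 points).
  x = 2: rhs = 6, matching y values: 11, 12 (2 points).
  x = 3: rhs = 17, matching y values: none (0 points).
  x = 4: rhs = 0, matching y values: 0 (1 points).
  x = 5: rhs = 7, matching y values: none (0 points).
  x = 6: rhs = 21, matching y values: none (0 points).
  x = 7: rhs = 2, matching y values: 5, 18 (2 points).
  x = 8: rhs = 2, matching y values: 5, 18 (2 points).
  x = 9: rhs = 4, matching y values: 2, 21 (2 points).
  x = 10: rhs = 14, matching y values: none (0 points).
  x = 11: rhs = 15, matching y values: none (0 points).
  x = 12: rhs = 13, matching y values: 6, 17 (2 points).
  x = 13: rhs = 14, matching y values: none (0 points).
  x = 14: rhs = 1, matching y values: 1, 22 (2 points).
  x = 15: rhs = 3, matching y values: 7, 16 (2 points).
  x = 16: rhs = 3, matching y values: 7, 16 (2 points).
  x = 17: rhs = 7, matching y values: none (0 points).
  x = 18: rhs = 21, matching y values: none (0 points).
  x = 19: rhs = 5, matching y values: none (0 points).
  x = 20: rhs = 11, matching y values: none (0 points).
  x = 21: rhs = 22, matching y values: none (0 points).
  x = 22: rhs = 21, matching y values: none (0 points).
Total affine count: 17.
Full point count |E(F_23)| = 17 + 1 = 18.
Hasse bound: |18 − (23+1)| = |-6| = 6 ≤ 2√23 ≈ 9.5917 ✓.


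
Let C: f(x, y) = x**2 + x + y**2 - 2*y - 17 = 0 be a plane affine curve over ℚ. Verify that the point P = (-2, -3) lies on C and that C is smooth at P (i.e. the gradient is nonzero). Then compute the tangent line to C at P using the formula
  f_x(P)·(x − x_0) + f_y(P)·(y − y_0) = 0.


Tangent line at P: -3*x - 8*y - 30 = 0.

Step 1: f(-2, -3) = 0, so P lies on C.
Step 2: partial derivatives
  f_x(x, y) = 2*x + 1, f_y(x, y) = 2*y - 2.
  f_x(P) = -3, f_y(P) = -8 (gradient nonzero, so P is smooth).
Step 3: tangent line at P: -3·(x − -2) + -8·(y − -3) = 0.
Expanding: -3*x - 8*y - 30 = 0.


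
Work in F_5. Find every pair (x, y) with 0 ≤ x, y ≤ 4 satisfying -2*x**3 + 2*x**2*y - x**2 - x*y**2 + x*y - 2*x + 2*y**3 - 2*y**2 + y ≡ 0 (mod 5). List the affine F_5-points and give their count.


Affine F_5-points: {(0, 0), (0, 2), (0, 4), (1, 0), (2, 1), (3, 1)}; count = 6.

For each of the 25 pairs (x, y) ∈ F_5², evaluate f(x, y) mod 5. Record the zeros.
  x = 0: [0↦0, 1↦1, 2↦0, 3↦4, 4↦0]  zeros at y ∈ {0, 2, 4}
  x = 1: [0↦0, 1↦3, 2↦2, 3↦4, 4↦1]  zeros at y ∈ {0}
  x = 2: [0↦1, 1↦0, 2↦3, 3↦2, 4↦4]  zeros at y ∈ {1}
  x = 3: [0↦1, 1↦0, 2↦1, 3↦1, 4↦2]  zeros at y ∈ {1}
  x = 4: [0↦3, 1↦1, 2↦4, 3↦4, 4↦3]  zeros at y ∈ ∅
Collecting zeros: affine points = {(0, 0), (0, 2), (0, 4), (1, 0), (2, 1), (3, 1)}.
Total count |C(F_5)_aff| = 6.


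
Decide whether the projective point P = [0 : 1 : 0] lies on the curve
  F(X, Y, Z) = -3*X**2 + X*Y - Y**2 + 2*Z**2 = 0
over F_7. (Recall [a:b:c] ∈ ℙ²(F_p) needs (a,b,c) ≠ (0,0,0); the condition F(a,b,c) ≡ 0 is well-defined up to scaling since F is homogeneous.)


F(0,1,0) ≡ 6 (mod 7); P is NOT on the curve.

Evaluate F(0, 1, 0) term-by-term (mod 7).
  -3*X**2 ↦ -3·0·1·1 = 0
  X*Y ↦ 1·0·1·1 = 0
  -Y**2 ↦ -1·1·1·1 = -1
  2*Z**2 ↦ 2·1·1·0 = 0
Sum: F(0, 1, 0) = (0) + (0) + (-1) + (0) = -1.
Reducing mod 7: -1 ≡ 6 (mod 7).
Since F(a, b, c) ≡ 6 ≠ 0 (mod 7), P does NOT lie on the curve.


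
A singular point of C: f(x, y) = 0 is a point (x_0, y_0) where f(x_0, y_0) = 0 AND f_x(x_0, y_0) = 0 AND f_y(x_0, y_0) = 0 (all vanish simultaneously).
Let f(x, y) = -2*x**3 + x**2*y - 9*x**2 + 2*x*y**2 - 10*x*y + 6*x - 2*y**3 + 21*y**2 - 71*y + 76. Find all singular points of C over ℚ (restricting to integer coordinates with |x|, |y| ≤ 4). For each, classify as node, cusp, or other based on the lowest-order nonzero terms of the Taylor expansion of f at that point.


Singular points: {(-1, 3)}; classification: cusp.

Compute partial derivatives:
  f_x = -6*x**2 + 2*x*y - 18*x + 2*y**2 - 10*y + 6.
  f_y = x**2 + 4*x*y - 10*x - 6*y**2 + 42*y - 71.
Scan x_0 ∈ {−4, ..., 4}. For each x_0, f_y(x_0, y) is a polynomial in y; find its integer roots y ∈ {−4, ..., 4}, then test f_x and f at those candidates.
  x = -4: f_y(-4, y) = -6*y**2 + 26*y - 15; no integer root y with |y| ≤ 4.
  x = -3: f_y(-3, y) = -6*y**2 + 30*y - 32; no integer root y with |y| ≤ 4.
  x = -2: f_y(-2, y) = -6*y**2 + 34*y - 47; no integer root y with |y| ≤ 4.
  x = -1: f_y(-1, y) = -6*y**2 + 38*y - 60; vanishes at y ∈ {3}. (-1, 3): f_x = 0, f = 0 — SINGULAR.
  x = 0: f_y(0, y) = -6*y**2 + 42*y - 71; no integer root y with |y| ≤ 4.
  x = 1: f_y(1, y) = -6*y**2 + 46*y - 80; no integer root y with |y| ≤ 4.
  x = 2: f_y(2, y) = -6*y**2 + 50*y - 87; no integer root y with |y| ≤ 4.
  x = 3: f_y(3, y) = -6*y**2 + 54*y - 92; no integer root y with |y| ≤ 4.
  x = 4: f_y(4, y) = -6*y**2 + 58*y - 95; no integer root y with |y| ≤ 4.
Only singular point on the grid: (-1, 3).
Classify: substitute x = -1 + u, y = 3 + v and expand: f = -2*u**3 + u**2*v + 2*u*v**2 - 2*v**3 + v**2.
No constant or linear terms (consistent with a singular point). Quadratic part: v**2. Cubic part: -2*u**3 + u**2*v + 2*u*v**2 - 2*v**3.
The quadratic part v**2 is a perfect square, so there is a single (double) tangent line v = 0, i.e. y = 3. Restricting the cubic part to that line (v = 0) leaves -2*u**3 ≠ 0, so f is not divisible by v and the branch is v² ≈ 2*u**3 to lowest order — this is a cusp.
Classification: cusp.


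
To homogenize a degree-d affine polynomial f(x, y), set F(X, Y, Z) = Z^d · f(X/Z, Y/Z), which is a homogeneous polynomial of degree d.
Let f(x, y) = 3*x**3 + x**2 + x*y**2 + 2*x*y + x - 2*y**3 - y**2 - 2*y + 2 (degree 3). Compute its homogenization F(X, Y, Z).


F(X, Y, Z) = 3*X**3 + X**2*Z + X*Y**2 + 2*X*Y*Z + X*Z**2 - 2*Y**3 - Y**2*Z - 2*Y*Z**2 + 2*Z**3

deg(f) = 3.
Substitute x = X/Z, y = Y/Z into f, then multiply by Z^3.
  monomial 3·x^3·y^0 ↦ 3·X^3·Y^0·Z^0.
  monomial 1·x^2·y^0 ↦ 1·X^2·Y^0·Z^1.
  monomial 1·x^1·y^2 ↦ 1·X^1·Y^2·Z^0.
  monomial 2·x^1·y^1 ↦ 2·X^1·Y^1·Z^1.
  monomial 1·x^1·y^0 ↦ 1·X^1·Y^0·Z^2.
  monomial -2·x^0·y^3 ↦ -2·X^0·Y^3·Z^0.
  monomial -1·x^0·y^2 ↦ -1·X^0·Y^2·Z^1.
  monomial -2·x^0·y^1 ↦ -2·X^0·Y^1·Z^2.
  monomial 2·x^0·y^0 ↦ 2·X^0·Y^0·Z^3.
Collecting: F(X, Y, Z) = 3*X**3 + X**2*Z + X*Y**2 + 2*X*Y*Z + X*Z**2 - 2*Y**3 - Y**2*Z - 2*Y*Z**2 + 2*Z**3.


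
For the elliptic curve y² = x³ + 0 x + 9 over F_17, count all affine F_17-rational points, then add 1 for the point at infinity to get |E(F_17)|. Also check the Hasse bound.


Affine points = {(0, 3), (0, 14), (2, 0), (3, 6), (3, 11), (5, 7), (5, 10), (6, 2), (6, 15), (13, 8), (13, 9), (14, 4), (14, 13), (15, 1), (15, 16), (16, 5), (16, 12)}; affine count = 17; |E(F_17)| = 18.

Discriminant check: Δ ∝ 4a³ + 27b² = 4·0³ + 27·9² = 4·0 + 27·81 ≡ 11 (mod 17). Nonzero ⇒ E is nonsingular.
For each x ∈ F_17, compute rhs = x³ + 0·x + 9 mod 17, then count y ∈ F_17 with y² ≡ rhs.
  x = 0: rhs = 9, matching y values: 3, 14 (2 points).
  x = 1: rhs = 10, matching y values: none (0 points).
  x = 2: rhs = 0, matching y values: 0 (1 points).
  x = 3: rhs = 2, matching y values: 6, 11 (2 points).
  x = 4: rhs = 5, matching y values: none (0 points).
  x = 5: rhs = 15, matching y values: 7, 10 (2 points).
  x = 6: rhs = 4, matching y values: 2, 15 (2 points).
  x = 7: rhs = 12, matching y values: none (0 points).
  x = 8: rhs = 11, matching y values: none (0 points).
  x = 9: rhs = 7, matching y values: none (0 points).
  x = 10: rhs = 6, matching y values: none (0 points).
  x = 11: rhs = 14, matching y values: none (0 points).
  x = 12: rhs = 3, matching y values: none (0 points).
  x = 13: rhs = 13, matching y values: 8, 9 (2 points).
  x = 14: rhs = 16, matching y values: 4, 13 (2 points).
  x = 15: rhs = 1, matching y values: 1, 16 (2 points).
  x = 16: rhs = 8, matching y values: 5, 12 (2 points).
Total affine count: 17.
Full point count |E(F_17)| = 17 + 1 = 18.
Hasse bound: |18 − (17+1)| = |0| = 0 ≤ 2√17 ≈ 8.2462 ✓.


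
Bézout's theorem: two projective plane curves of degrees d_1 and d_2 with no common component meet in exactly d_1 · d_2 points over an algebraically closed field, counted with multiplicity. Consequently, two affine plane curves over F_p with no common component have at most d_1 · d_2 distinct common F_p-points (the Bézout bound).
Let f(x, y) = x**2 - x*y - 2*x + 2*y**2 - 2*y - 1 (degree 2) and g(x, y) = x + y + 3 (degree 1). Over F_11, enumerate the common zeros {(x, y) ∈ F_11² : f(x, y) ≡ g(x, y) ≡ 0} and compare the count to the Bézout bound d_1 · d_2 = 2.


Common zeros: {(5, 3)}; count = 1; Bézout bound = 2.

deg(f) = 2, deg(g) = 1, so Bézout bound = 2.
Scan x ∈ F_11. For each x, list the y ∈ F_11 with f(x, y) ≡ 0 and those with g(x, y) ≡ 0 (mod 11); the common zeros in that column are the intersection.
  x = 0: f ≡ 0 at y ∈ {3, 9}; g ≡ 0 at y ∈ {8}; common: ∅.
  x = 1: f ≡ 0 at y ∈ {2, 5}; g ≡ 0 at y ∈ {7}; common: ∅.
  x = 2: f ≡ 0 at y ∈ ∅; g ≡ 0 at y ∈ {6}; common: ∅.
  x = 3: f ≡ 0 at y ∈ {2, 6}; g ≡ 0 at y ∈ {5}; common: ∅.
  x = 4: f ≡ 0 at y ∈ ∅; g ≡ 0 at y ∈ {4}; common: ∅.
  x = 5: f ≡ 0 at y ∈ {3, 6}; g ≡ 0 at y ∈ {3}; common: {3}.
  x = 6: f ≡ 0 at y ∈ {5, 10}; g ≡ 0 at y ∈ {2}; common: ∅.
  x = 7: f ≡ 0 at y ∈ ∅; g ≡ 0 at y ∈ {1}; common: ∅.
  x = 8: f ≡ 0 at y ∈ ∅; g ≡ 0 at y ∈ {0}; common: ∅.
  x = 9: f ≡ 0 at y ∈ ∅; g ≡ 0 at y ∈ {10}; common: ∅.
  x = 10: f ≡ 0 at y ∈ ∅; g ≡ 0 at y ∈ {9}; common: ∅.
Collecting: common zeros = {(5, 3)}, so the count is 1.
Comparison with the Bézout bound: 1 ≤ 2 = deg(f)·deg(g), as expected for curves with no common component (the affine F_11-count falls short of the bound because intersections may lie at infinity, over extension fields, or carry multiplicity).


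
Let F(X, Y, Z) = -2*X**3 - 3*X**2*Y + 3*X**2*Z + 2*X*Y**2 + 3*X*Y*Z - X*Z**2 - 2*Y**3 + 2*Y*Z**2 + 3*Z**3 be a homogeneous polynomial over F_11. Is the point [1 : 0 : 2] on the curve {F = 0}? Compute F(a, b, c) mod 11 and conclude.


F(1,0,2) ≡ 2 (mod 11); P is NOT on the curve.

Evaluate F(1, 0, 2) term-by-term (mod 11).
  -2*X**3 ↦ -2·1·1·1 = -2
  -3*X**2*Y ↦ -3·1·0·1 = 0
  3*X**2*Z ↦ 3·1·1·2 = 6
  2*X*Y**2 ↦ 2·1·0·1 = 0
  3*X*Y*Z ↦ 3·1·0·2 = 0
  -X*Z**2 ↦ -1·1·1·4 = -4
  -2*Y**3 ↦ -2·1·0·1 = 0
  2*Y*Z**2 ↦ 2·1·0·4 = 0
  3*Z**3 ↦ 3·1·1·8 = 24
Sum: F(1, 0, 2) = (-2) + (0) + (6) + (0) + (0) + (-4) + (0) + (0) + (24) = 24.
Reducing mod 11: 24 ≡ 2 (mod 11).
Since F(a, b, c) ≡ 2 ≠ 0 (mod 11), P does NOT lie on the curve.


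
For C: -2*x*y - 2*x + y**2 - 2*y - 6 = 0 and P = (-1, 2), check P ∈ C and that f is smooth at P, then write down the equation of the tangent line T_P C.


Tangent line at P: -6*x + 4*y - 14 = 0.

Step 1: f(-1, 2) = 0, so P lies on C.
Step 2: partial derivatives
  f_x(x, y) = -2*y - 2, f_y(x, y) = -2*x + 2*y - 2.
  f_x(P) = -6, f_y(P) = 4 (gradient nonzero, so P is smooth).
Step 3: tangent line at P: -6·(x − -1) + 4·(y − 2) = 0.
Expanding: -6*x + 4*y - 14 = 0.


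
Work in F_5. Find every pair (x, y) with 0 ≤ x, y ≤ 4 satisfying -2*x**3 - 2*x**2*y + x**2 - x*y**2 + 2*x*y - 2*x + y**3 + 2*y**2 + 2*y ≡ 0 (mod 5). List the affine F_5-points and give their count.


Affine F_5-points: {(0, 0), (0, 1), (0, 2), (1, 4), (2, 3), (2, 4), (4, 0)}; count = 7.

For each of the 25 pairs (x, y) ∈ F_5², evaluate f(x, y) mod 5. Record the zeros.
  x = 0: [0↦0, 1↦0, 2↦0, 3↦1, 4↦4]  zeros at y ∈ {0, 1, 2}
  x = 1: [0↦2, 1↦1, 2↦3, 3↦4, 4↦0]  zeros at y ∈ {4}
  x = 2: [0↦4, 1↦3, 2↦3, 3↦0, 4↦0]  zeros at y ∈ {3, 4}
  x = 3: [0↦4, 1↦4, 2↦3, 3↦2, 4↦2]  zeros at y ∈ ∅
  x = 4: [0↦0, 1↦2, 2↦1, 3↦3, 4↦4]  zeros at y ∈ {0}
Collecting zeros: affine points = {(0, 0), (0, 1), (0, 2), (1, 4), (2, 3), (2, 4), (4, 0)}.
Total count |C(F_5)_aff| = 7.


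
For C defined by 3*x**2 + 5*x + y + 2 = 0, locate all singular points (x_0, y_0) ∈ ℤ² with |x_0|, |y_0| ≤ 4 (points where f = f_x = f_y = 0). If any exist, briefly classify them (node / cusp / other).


No singular points in the scanned grid; C is smooth there.

Compute partial derivatives:
  f_x = 6*x + 5.
  f_y = 1.
f_y = 1 is a nonzero constant, so f_y never vanishes: no point (x, y) can satisfy f = f_x = f_y = 0. In particular no (x, y) ∈ {−4, ..., 4}² is singular; the curve is smooth.


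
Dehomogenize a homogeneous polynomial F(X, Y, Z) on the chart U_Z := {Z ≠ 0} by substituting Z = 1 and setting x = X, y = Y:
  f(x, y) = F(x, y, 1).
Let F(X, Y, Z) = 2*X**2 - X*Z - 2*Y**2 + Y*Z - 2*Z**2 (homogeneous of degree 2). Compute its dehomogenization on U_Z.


f(x, y) = 2*x**2 - x - 2*y**2 + y - 2

On U_Z we set Z = 1. Each monomial c·X^i·Y^j·Z^k in F becomes c·x^i·y^j·1^k = c·x^i·y^j.
Substituting Z = 1: F(X, Y, 1) = 2*x**2 - x - 2*y**2 + y - 2.
Note: deg(f) ≤ deg(F) = 2; strict inequality happens when F is divisible by Z (lost terms).


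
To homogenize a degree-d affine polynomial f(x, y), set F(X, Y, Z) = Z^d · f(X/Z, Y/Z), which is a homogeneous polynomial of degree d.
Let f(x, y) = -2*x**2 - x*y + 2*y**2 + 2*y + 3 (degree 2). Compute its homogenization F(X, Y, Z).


F(X, Y, Z) = -2*X**2 - X*Y + 2*Y**2 + 2*Y*Z + 3*Z**2

deg(f) = 2.
Substitute x = X/Z, y = Y/Z into f, then multiply by Z^2.
  monomial -2·x^2·y^0 ↦ -2·X^2·Y^0·Z^0.
  monomial -1·x^1·y^1 ↦ -1·X^1·Y^1·Z^0.
  monomial 2·x^0·y^2 ↦ 2·X^0·Y^2·Z^0.
  monomial 2·x^0·y^1 ↦ 2·X^0·Y^1·Z^1.
  monomial 3·x^0·y^0 ↦ 3·X^0·Y^0·Z^2.
Collecting: F(X, Y, Z) = -2*X**2 - X*Y + 2*Y**2 + 2*Y*Z + 3*Z**2.


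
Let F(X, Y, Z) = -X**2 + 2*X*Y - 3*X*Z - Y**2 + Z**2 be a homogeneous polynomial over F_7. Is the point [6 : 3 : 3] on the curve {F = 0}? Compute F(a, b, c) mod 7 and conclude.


F(6,3,3) ≡ 2 (mod 7); P is NOT on the curve.

Evaluate F(6, 3, 3) term-by-term (mod 7).
  -X**2 ↦ -1·36·1·1 = -36
  2*X*Y ↦ 2·6·3·1 = 36
  -3*X*Z ↦ -3·6·1·3 = -54
  -Y**2 ↦ -1·1·9·1 = -9
  Z**2 ↦ 1·1·1·9 = 9
Sum: F(6, 3, 3) = (-36) + (36) + (-54) + (-9) + (9) = -54.
Reducing mod 7: -54 ≡ 2 (mod 7).
Since F(a, b, c) ≡ 2 ≠ 0 (mod 7), P does NOT lie on the curve.


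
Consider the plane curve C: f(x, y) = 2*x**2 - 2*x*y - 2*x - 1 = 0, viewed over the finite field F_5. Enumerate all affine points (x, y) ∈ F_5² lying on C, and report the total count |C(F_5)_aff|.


Affine F_5-points: {(1, 2), (2, 2), (3, 1), (4, 1)}; count = 4.

For each of the 25 pairs (x, y) ∈ F_5², evaluate f(x, y) mod 5. Record the zeros.
  x = 0: [0↦4, 1↦4, 2↦4, 3↦4, 4↦4]  zeros at y ∈ ∅
  x = 1: [0↦4, 1↦2, 2↦0, 3↦3, 4↦1]  zeros at y ∈ {2}
  x = 2: [0↦3, 1↦4, 2↦0, 3↦1, 4↦2]  zeros at y ∈ {2}
  x = 3: [0↦1, 1↦0, 2↦4, 3↦3, 4↦2]  zeros at y ∈ {1}
  x = 4: [0↦3, 1↦0, 2↦2, 3↦4, 4↦1]  zeros at y ∈ {1}
Collecting zeros: affine points = {(1, 2), (2, 2), (3, 1), (4, 1)}.
Total count |C(F_5)_aff| = 4.


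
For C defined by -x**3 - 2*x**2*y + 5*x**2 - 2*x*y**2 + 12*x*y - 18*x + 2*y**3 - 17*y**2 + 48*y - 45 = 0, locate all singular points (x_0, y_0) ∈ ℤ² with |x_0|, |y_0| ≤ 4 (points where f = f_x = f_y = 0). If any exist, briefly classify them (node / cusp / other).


Singular points: {(0, 3)}; classification: node.

Compute partial derivatives:
  f_x = -3*x**2 - 4*x*y + 10*x - 2*y**2 + 12*y - 18.
  f_y = -2*x**2 - 4*x*y + 12*x + 6*y**2 - 34*y + 48.
Scan x_0 ∈ {−4, ..., 4}. For each x_0, f_y(x_0, y) is a polynomial in y; find its integer roots y ∈ {−4, ..., 4}, then test f_x and f at those candidates.
  x = -4: f_y(-4, y) = 6*y**2 - 18*y - 32; no integer root y with |y| ≤ 4.
  x = -3: f_y(-3, y) = 6*y**2 - 22*y - 6; no integer root y with |y| ≤ 4.
  x = -2: f_y(-2, y) = 6*y**2 - 26*y + 16; no integer root y with |y| ≤ 4.
  x = -1: f_y(-1, y) = 6*y**2 - 30*y + 34; no integer root y with |y| ≤ 4.
  x = 0: f_y(0, y) = 6*y**2 - 34*y + 48; vanishes at y ∈ {3}. (0, 3): f_x = 0, f = 0 — SINGULAR.
  x = 1: f_y(1, y) = 6*y**2 - 38*y + 58; no integer root y with |y| ≤ 4.
  x = 2: f_y(2, y) = 6*y**2 - 42*y + 64; no integer root y with |y| ≤ 4.
  x = 3: f_y(3, y) = 6*y**2 - 46*y + 66; no integer root y with |y| ≤ 4.
  x = 4: f_y(4, y) = 6*y**2 - 50*y + 64; no integer root y with |y| ≤ 4.
Only singular point on the grid: (0, 3).
Classify: substitute x = 0 + u, y = 3 + v and expand: f = -u**3 - 2*u**2*v - u**2 - 2*u*v**2 + 2*v**3 + v**2.
No constant or linear terms (consistent with a singular point). Quadratic part: -u**2 + v**2. Cubic part: -u**3 - 2*u**2*v - 2*u*v**2 + 2*v**3.
The quadratic part v**2 - u**2 = (v − u)(v + u) splits into two distinct linear factors, so there are two distinct tangent lines y − 3 = ±(x − 0) — this is a node (ordinary double point).
Classification: node.


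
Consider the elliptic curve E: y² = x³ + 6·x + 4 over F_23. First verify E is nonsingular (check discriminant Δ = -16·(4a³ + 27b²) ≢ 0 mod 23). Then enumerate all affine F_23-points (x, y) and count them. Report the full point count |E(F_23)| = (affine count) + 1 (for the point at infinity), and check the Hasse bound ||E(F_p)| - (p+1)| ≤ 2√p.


Affine points = {(0, 2), (0, 21), (2, 1), (2, 22), (3, 7), (3, 16), (4, 0), (6, 7), (6, 16), (8, 9), (8, 14), (10, 11), (10, 12), (13, 5), (13, 18), (14, 7), (14, 16), (19, 10), (19, 13)}; affine count = 19; |E(F_23)| = 20.

Discriminant check: Δ ∝ 4a³ + 27b² = 4·6³ + 27·4² = 4·216 + 27·16 ≡ 8 (mod 23). Nonzero ⇒ E is nonsingular.
For each x ∈ F_23, compute rhs = x³ + 6·x + 4 mod 23, then count y ∈ F_23 with y² ≡ rhs.
  x = 0: rhs = 4, matching y values: 2, 21 (2 points).
  x = 1: rhs = 11, matching y values: none (0 points).
  x = 2: rhs = 1, matching y values: 1, 22 (2 points).
  x = 3: rhs = 3, matching y values: 7, 16 (2 points).
  x = 4: rhs = 0, matching y values: 0 (1 points).
  x = 5: rhs = 21, matching y values: none (0 points).
  x = 6: rhs = 3, matching y values: 7, 16 (2 points).
  x = 7: rhs = 21, matching y values: none (0 points).
  x = 8: rhs = 12, matching y values: 9, 14 (2 points).
  x = 9: rhs = 5, matching y values: none (0 points).
  x = 10: rhs = 6, matching y values: 11, 12 (2 points).
  x = 11: rhs = 21, matching y values: none (0 points).
  x = 12: rhs = 10, matching y values: none (0 points).
  x = 13: rhs = 2, matching y values: 5, 18 (2 points).
  x = 14: rhs = 3, matching y values: 7, 16 (2 points).
  x = 15: rhs = 19, matching y values: none (0 points).
  x = 16: rhs = 10, matching y values: none (0 points).
  x = 17: rhs = 5, matching y values: none (0 points).
  x = 18: rhs = 10, matching y values: none (0 points).
  x = 19: rhs = 8, matching y values: 10, 13 (2 points).
  x = 20: rhs = 5, matching y values: none (0 points).
  x = 21: rhs = 7, matching y values: none (0 points).
  x = 22: rhs = 20, matching y values: none (0 points).
Total affine count: 19.
Full point count |E(F_23)| = 19 + 1 = 20.
Hasse bound: |20 − (23+1)| = |-4| = 4 ≤ 2√23 ≈ 9.5917 ✓.


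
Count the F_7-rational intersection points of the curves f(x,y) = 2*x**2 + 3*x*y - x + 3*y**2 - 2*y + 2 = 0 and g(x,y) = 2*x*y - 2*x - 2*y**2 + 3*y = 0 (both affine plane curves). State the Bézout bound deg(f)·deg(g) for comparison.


Common zeros: ∅; count = 0; Bézout bound = 4.

deg(f) = 2, deg(g) = 2, so Bézout bound = 4.
Scan x ∈ F_7. For each x, list the y ∈ F_7 with f(x, y) ≡ 0 and those with g(x, y) ≡ 0 (mod 7); the common zeros in that column are the intersection.
  x = 0: f ≡ 0 at y ∈ {4, 6}; g ≡ 0 at y ∈ {0, 5}; common: ∅.
  x = 1: f ≡ 0 at y ∈ {1}; g ≡ 0 at y ∈ {2, 4}; common: ∅.
  x = 2: f ≡ 0 at y ∈ {2, 6}; g ≡ 0 at y ∈ ∅; common: ∅.
  x = 3: f ≡ 0 at y ∈ ∅; g ≡ 0 at y ∈ ∅; common: ∅.
  x = 4: f ≡ 0 at y ∈ ∅; g ≡ 0 at y ∈ {3, 6}; common: ∅.
  x = 5: f ≡ 0 at y ∈ {1, 4}; g ≡ 0 at y ∈ ∅; common: ∅.
  x = 6: f ≡ 0 at y ∈ {2}; g ≡ 0 at y ∈ ∅; common: ∅.
Collecting: common zeros = ∅, so the count is 0.
Comparison with the Bézout bound: 0 ≤ 4 = deg(f)·deg(g), as expected for curves with no common component (the affine F_7-count falls short of the bound because intersections may lie at infinity, over extension fields, or carry multiplicity).


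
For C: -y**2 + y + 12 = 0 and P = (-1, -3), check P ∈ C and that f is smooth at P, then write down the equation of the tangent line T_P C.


Tangent line at P: 7*y + 21 = 0.

Step 1: f(-1, -3) = 0, so P lies on C.
Step 2: partial derivatives
  f_x(x, y) = 0, f_y(x, y) = 1 - 2*y.
  f_x(P) = 0, f_y(P) = 7 (gradient nonzero, so P is smooth).
Step 3: tangent line at P: 0·(x − -1) + 7·(y − -3) = 0.
Expanding: 7*y + 21 = 0.


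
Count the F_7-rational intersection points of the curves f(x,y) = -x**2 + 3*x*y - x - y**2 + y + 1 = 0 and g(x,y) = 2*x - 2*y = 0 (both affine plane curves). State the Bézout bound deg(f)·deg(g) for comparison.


Common zeros: ∅; count = 0; Bézout bound = 2.

deg(f) = 2, deg(g) = 1, so Bézout bound = 2.
Scan x ∈ F_7. For each x, list the y ∈ F_7 with f(x, y) ≡ 0 and those with g(x, y) ≡ 0 (mod 7); the common zeros in that column are the intersection.
  x = 0: f ≡ 0 at y ∈ ∅; g ≡ 0 at y ∈ {0}; common: ∅.
  x = 1: f ≡ 0 at y ∈ ∅; g ≡ 0 at y ∈ {1}; common: ∅.
  x = 2: f ≡ 0 at y ∈ {3, 4}; g ≡ 0 at y ∈ {2}; common: ∅.
  x = 3: f ≡ 0 at y ∈ {5}; g ≡ 0 at y ∈ {3}; common: ∅.
  x = 4: f ≡ 0 at y ∈ {1, 5}; g ≡ 0 at y ∈ {4}; common: ∅.
  x = 5: f ≡ 0 at y ∈ {1}; g ≡ 0 at y ∈ {5}; common: ∅.
  x = 6: f ≡ 0 at y ∈ {2, 3}; g ≡ 0 at y ∈ {6}; common: ∅.
Collecting: common zeros = ∅, so the count is 0.
Comparison with the Bézout bound: 0 ≤ 2 = deg(f)·deg(g), as expected for curves with no common component (the affine F_7-count falls short of the bound because intersections may lie at infinity, over extension fields, or carry multiplicity).


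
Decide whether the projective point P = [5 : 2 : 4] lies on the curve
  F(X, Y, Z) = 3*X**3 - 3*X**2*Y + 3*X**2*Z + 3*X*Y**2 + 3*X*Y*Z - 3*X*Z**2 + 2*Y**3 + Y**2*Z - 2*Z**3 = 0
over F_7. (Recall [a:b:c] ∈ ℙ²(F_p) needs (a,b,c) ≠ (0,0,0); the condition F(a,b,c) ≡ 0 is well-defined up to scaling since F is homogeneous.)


F(5,2,4) ≡ 5 (mod 7); P is NOT on the curve.

Evaluate F(5, 2, 4) term-by-term (mod 7).
  3*X**3 ↦ 3·125·1·1 = 375
  -3*X**2*Y ↦ -3·25·2·1 = -150
  3*X**2*Z ↦ 3·25·1·4 = 300
  3*X*Y**2 ↦ 3·5·4·1 = 60
  3*X*Y*Z ↦ 3·5·2·4 = 120
  -3*X*Z**2 ↦ -3·5·1·16 = -240
  2*Y**3 ↦ 2·1·8·1 = 16
  Y**2*Z ↦ 1·1·4·4 = 16
  -2*Z**3 ↦ -2·1·1·64 = -128
Sum: F(5, 2, 4) = (375) + (-150) + (300) + (60) + (120) + (-240) + (16) + (16) + (-128) = 369.
Reducing mod 7: 369 ≡ 5 (mod 7).
Since F(a, b, c) ≡ 5 ≠ 0 (mod 7), P does NOT lie on the curve.


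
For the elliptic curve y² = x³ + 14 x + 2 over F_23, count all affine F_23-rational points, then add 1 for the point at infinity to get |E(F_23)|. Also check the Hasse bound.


Affine points = {(0, 5), (0, 18), (3, 5), (3, 18), (5, 6), (5, 17), (6, 7), (6, 16), (7, 11), (7, 12), (9, 11), (9, 12), (12, 9), (12, 14), (13, 9), (13, 14), (17, 1), (17, 22), (20, 5), (20, 18), (21, 9), (21, 14)}; affine count = 22; |E(F_23)| = 23.

Discriminant check: Δ ∝ 4a³ + 27b² = 4·14³ + 27·2² = 4·2744 + 27·4 ≡ 21 (mod 23). Nonzero ⇒ E is nonsingular.
For each x ∈ F_23, compute rhs = x³ + 14·x + 2 mod 23, then count y ∈ F_23 with y² ≡ rhs.
  x = 0: rhs = 2, matching y values: 5, 18 (2 points).
  x = 1: rhs = 17, matching y values: none (0 points).
  x = 2: rhs = 15, matching y values: none (0 points).
  x = 3: rhs = 2, matching y values: 5, 18 (2 points).
  x = 4: rhs = 7, matching y values: none (0 points).
  x = 5: rhs = 13, matching y values: 6, 17 (2 points).
  x = 6: rhs = 3, matching y values: 7, 16 (2 points).
  x = 7: rhs = 6, matching y values: 11, 12 (2 points).
  x = 8: rhs = 5, matching y values: none (0 points).
  x = 9: rhs = 6, matching y values: 11, 12 (2 points).
  x = 10: rhs = 15, matching y values: none (0 points).
  x = 11: rhs = 15, matching y values: none (0 points).
  x = 12: rhs = 12, matching y values: 9, 14 (2 points).
  x = 13: rhs = 12, matching y values: 9, 14 (2 points).
  x = 14: rhs = 21, matching y values: none (0 points).
  x = 15: rhs = 22, matching y values: none (0 points).
  x = 16: rhs = 21, matching y values: none (0 points).
  x = 17: rhs = 1, matching y values: 1, 22 (2 points).
  x = 18: rhs = 14, matching y values: none (0 points).
  x = 19: rhs = 20, matching y values: none (0 points).
  x = 20: rhs = 2, matching y values: 5, 18 (2 points).
  x = 21: rhs = 12, matching y values: 9, 14 (2 points).
  x = 22: rhs = 10, matching y values: none (0 points).
Total affine count: 22.
Full point count |E(F_23)| = 22 + 1 = 23.
Hasse bound: |23 − (23+1)| = |-1| = 1 ≤ 2√23 ≈ 9.5917 ✓.
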